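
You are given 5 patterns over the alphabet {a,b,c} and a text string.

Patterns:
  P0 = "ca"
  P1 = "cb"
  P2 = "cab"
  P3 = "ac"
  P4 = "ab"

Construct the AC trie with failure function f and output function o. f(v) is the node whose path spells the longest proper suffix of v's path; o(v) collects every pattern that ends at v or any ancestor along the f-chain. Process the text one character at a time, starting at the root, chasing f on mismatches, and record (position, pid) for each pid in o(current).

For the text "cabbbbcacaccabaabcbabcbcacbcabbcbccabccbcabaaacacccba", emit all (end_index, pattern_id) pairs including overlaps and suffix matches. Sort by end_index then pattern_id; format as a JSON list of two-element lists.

Build:
Trie nodes:
  0='ε' goto a→5 c→1
  1='c' goto a→2 b→3
  2='ca' goto b→4  [P0 ends]
  3='cb' goto ·  [P1 ends]
  4='cab' goto ·  [P2 ends]
  5='a' goto b→7 c→6
  6='ac' goto ·  [P3 ends]
  7='ab' goto ·  [P4 ends]

Failure links (BFS by depth):
  n1('c'): parent n0 fail=0; on 'c' 0 → fail=0;  out ∅∪∅=∅
  n5('a'): parent n0 fail=0; on 'a' 0 → fail=0;  out ∅∪∅=∅
  n2('ca'): parent n1 fail=0; on 'a' 0 → fail=5;  out {0}∪∅={0}
  n3('cb'): parent n1 fail=0; on 'b' 0 → fail=0;  out {1}∪∅={1}
  n6('ac'): parent n5 fail=0; on 'c' 0 → fail=1;  out {3}∪∅={3}
  n7('ab'): parent n5 fail=0; on 'b' 0 → fail=0;  out {4}∪∅={4}
  n4('cab'): parent n2 fail=5; on 'b' 5 → fail=7;  out {2}∪{4}={2,4}

Text stream:
i=0 'c': node 0→1
i=1 'a': node 1→2  ** P0@[0:1]
i=2 'b': node 2→4  ** P2@[0:2],P4@[1:2]
i=3 'b': node 4→0 (fail-walked)
i=4 'b': node 0→0
i=5 'b': node 0→0
i=6 'c': node 0→1
i=7 'a': node 1→2  ** P0@[6:7]
i=8 'c': node 2→6 (fail-walked)  ** P3@[7:8]
i=9 'a': node 6→2 (fail-walked)  ** P0@[8:9]
i=10 'c': node 2→6 (fail-walked)  ** P3@[9:10]
i=11 'c': node 6→1 (fail-walked)
i=12 'a': node 1→2  ** P0@[11:12]
i=13 'b': node 2→4  ** P2@[11:13],P4@[12:13]
i=14 'a': node 4→5 (fail-walked)
i=15 'a': node 5→5 (fail-walked)
i=16 'b': node 5→7  ** P4@[15:16]
i=17 'c': node 7→1 (fail-walked)
i=18 'b': node 1→3  ** P1@[17:18]
i=19 'a': node 3→5 (fail-walked)
i=20 'b': node 5→7  ** P4@[19:20]
i=21 'c': node 7→1 (fail-walked)
i=22 'b': node 1→3  ** P1@[21:22]
i=23 'c': node 3→1 (fail-walked)
i=24 'a': node 1→2  ** P0@[23:24]
i=25 'c': node 2→6 (fail-walked)  ** P3@[24:25]
i=26 'b': node 6→3 (fail-walked)  ** P1@[25:26]
i=27 'c': node 3→1 (fail-walked)
i=28 'a': node 1→2  ** P0@[27:28]
i=29 'b': node 2→4  ** P2@[27:29],P4@[28:29]
i=30 'b': node 4→0 (fail-walked)
i=31 'c': node 0→1
i=32 'b': node 1→3  ** P1@[31:32]
i=33 'c': node 3→1 (fail-walked)
i=34 'c': node 1→1 (fail-walked)
i=35 'a': node 1→2  ** P0@[34:35]
i=36 'b': node 2→4  ** P2@[34:36],P4@[35:36]
i=37 'c': node 4→1 (fail-walked)
i=38 'c': node 1→1 (fail-walked)
i=39 'b': node 1→3  ** P1@[38:39]
i=40 'c': node 3→1 (fail-walked)
i=41 'a': node 1→2  ** P0@[40:41]
i=42 'b': node 2→4  ** P2@[40:42],P4@[41:42]
i=43 'a': node 4→5 (fail-walked)
i=44 'a': node 5→5 (fail-walked)
i=45 'a': node 5→5 (fail-walked)
i=46 'c': node 5→6  ** P3@[45:46]
i=47 'a': node 6→2 (fail-walked)  ** P0@[46:47]
i=48 'c': node 2→6 (fail-walked)  ** P3@[47:48]
i=49 'c': node 6→1 (fail-walked)
i=50 'c': node 1→1 (fail-walked)
i=51 'b': node 1→3  ** P1@[50:51]
i=52 'a': node 3→5 (fail-walked)

All matches (sorted): [[1,0],[2,2],[2,4],[7,0],[8,3],[9,0],[10,3],[12,0],[13,2],[13,4],[16,4],[18,1],[20,4],[22,1],[24,0],[25,3],[26,1],[28,0],[29,2],[29,4],[32,1],[35,0],[36,2],[36,4],[39,1],[41,0],[42,2],[42,4],[46,3],[47,0],[48,3],[51,1]]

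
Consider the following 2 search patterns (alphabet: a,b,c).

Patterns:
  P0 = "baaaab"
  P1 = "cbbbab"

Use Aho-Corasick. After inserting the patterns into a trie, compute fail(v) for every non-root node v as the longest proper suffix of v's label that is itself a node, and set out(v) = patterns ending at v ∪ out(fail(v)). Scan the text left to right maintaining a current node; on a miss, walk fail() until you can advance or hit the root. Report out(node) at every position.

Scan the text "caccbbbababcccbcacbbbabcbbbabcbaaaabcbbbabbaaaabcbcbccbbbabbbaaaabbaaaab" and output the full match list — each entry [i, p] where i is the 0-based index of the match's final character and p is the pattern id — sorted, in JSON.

Build:
Trie nodes:
  0='ε' goto b→1 c→7
  1='b' goto a→2
  2='ba' goto a→3
  3='baa' goto a→4
  4='baaa' goto a→5
  5='baaaa' goto b→6
  6='baaaab' goto ·  [P0 ends]
  7='c' goto b→8
  8='cb' goto b→9
  9='cbb' goto b→10
  10='cbbb' goto a→11
  11='cbbba' goto b→12
  12='cbbbab' goto ·  [P1 ends]

BFS fail/out derivation:
  n1('b'): parent n0 fail=0; on 'b' 0 → fail=0;  out ∅∪∅=∅
  n7('c'): parent n0 fail=0; on 'c' 0 → fail=0;  out ∅∪∅=∅
  n2('ba'): parent n1 fail=0; on 'a' 0 → fail=0;  out ∅∪∅=∅
  n8('cb'): parent n7 fail=0; on 'b' 0 → fail=1;  out ∅∪∅=∅
  n3('baa'): parent n2 fail=0; on 'a' 0 → fail=0;  out ∅∪∅=∅
  n9('cbb'): parent n8 fail=1; on 'b' 1→0 → fail=1;  out ∅∪∅=∅
  n4('baaa'): parent n3 fail=0; on 'a' 0 → fail=0;  out ∅∪∅=∅
  n10('cbbb'): parent n9 fail=1; on 'b' 1→0 → fail=1;  out ∅∪∅=∅
  n5('baaaa'): parent n4 fail=0; on 'a' 0 → fail=0;  out ∅∪∅=∅
  n11('cbbba'): parent n10 fail=1; on 'a' 1 → fail=2;  out ∅∪∅=∅
  n6('baaaab'): parent n5 fail=0; on 'b' 0 → fail=1;  out {0}∪∅={0}
  n12('cbbbab'): parent n11 fail=2; on 'b' 2→0 → fail=1;  out {1}∪∅={1}

Text stream:
[0] read 'c'  n0⇒n7
[1] read 'a'  n7⇒n0 ·f
[2] read 'c'  n0⇒n7
[3] read 'c'  n7⇒n7 ·f
[4] read 'b'  n7⇒n8
[5] read 'b'  n8⇒n9
[6] read 'b'  n9⇒n10
[7] read 'a'  n10⇒n11
[8] read 'b'  n11⇒n12  ** P1@[3:8]
[9] read 'a'  n12⇒n2 ·f
[10] read 'b'  n2⇒n1 ·f
[11] read 'c'  n1⇒n7 ·f
[12] read 'c'  n7⇒n7 ·f
[13] read 'c'  n7⇒n7 ·f
[14] read 'b'  n7⇒n8
[15] read 'c'  n8⇒n7 ·f
[16] read 'a'  n7⇒n0 ·f
[17] read 'c'  n0⇒n7
[18] read 'b'  n7⇒n8
[19] read 'b'  n8⇒n9
[20] read 'b'  n9⇒n10
[21] read 'a'  n10⇒n11
[22] read 'b'  n11⇒n12  ** P1@[17:22]
[23] read 'c'  n12⇒n7 ·f
[24] read 'b'  n7⇒n8
[25] read 'b'  n8⇒n9
[26] read 'b'  n9⇒n10
[27] read 'a'  n10⇒n11
[28] read 'b'  n11⇒n12  ** P1@[23:28]
[29] read 'c'  n12⇒n7 ·f
[30] read 'b'  n7⇒n8
[31] read 'a'  n8⇒n2 ·f
[32] read 'a'  n2⇒n3
[33] read 'a'  n3⇒n4
[34] read 'a'  n4⇒n5
[35] read 'b'  n5⇒n6  ** P0@[30:35]
[36] read 'c'  n6⇒n7 ·f
[37] read 'b'  n7⇒n8
[38] read 'b'  n8⇒n9
[39] read 'b'  n9⇒n10
[40] read 'a'  n10⇒n11
[41] read 'b'  n11⇒n12  ** P1@[36:41]
[42] read 'b'  n12⇒n1 ·f
[43] read 'a'  n1⇒n2
[44] read 'a'  n2⇒n3
[45] read 'a'  n3⇒n4
[46] read 'a'  n4⇒n5
[47] read 'b'  n5⇒n6  ** P0@[42:47]
[48] read 'c'  n6⇒n7 ·f
[49] read 'b'  n7⇒n8
[50] read 'c'  n8⇒n7 ·f
[51] read 'b'  n7⇒n8
[52] read 'c'  n8⇒n7 ·f
[53] read 'c'  n7⇒n7 ·f
[54] read 'b'  n7⇒n8
[55] read 'b'  n8⇒n9
[56] read 'b'  n9⇒n10
[57] read 'a'  n10⇒n11
[58] read 'b'  n11⇒n12  ** P1@[53:58]
[59] read 'b'  n12⇒n1 ·f
[60] read 'b'  n1⇒n1 ·f
[61] read 'a'  n1⇒n2
[62] read 'a'  n2⇒n3
[63] read 'a'  n3⇒n4
[64] read 'a'  n4⇒n5
[65] read 'b'  n5⇒n6  ** P0@[60:65]
[66] read 'b'  n6⇒n1 ·f
[67] read 'a'  n1⇒n2
[68] read 'a'  n2⇒n3
[69] read 'a'  n3⇒n4
[70] read 'a'  n4⇒n5
[71] read 'b'  n5⇒n6  ** P0@[66:71]

Result: [[8,1],[22,1],[28,1],[35,0],[41,1],[47,0],[58,1],[65,0],[71,0]]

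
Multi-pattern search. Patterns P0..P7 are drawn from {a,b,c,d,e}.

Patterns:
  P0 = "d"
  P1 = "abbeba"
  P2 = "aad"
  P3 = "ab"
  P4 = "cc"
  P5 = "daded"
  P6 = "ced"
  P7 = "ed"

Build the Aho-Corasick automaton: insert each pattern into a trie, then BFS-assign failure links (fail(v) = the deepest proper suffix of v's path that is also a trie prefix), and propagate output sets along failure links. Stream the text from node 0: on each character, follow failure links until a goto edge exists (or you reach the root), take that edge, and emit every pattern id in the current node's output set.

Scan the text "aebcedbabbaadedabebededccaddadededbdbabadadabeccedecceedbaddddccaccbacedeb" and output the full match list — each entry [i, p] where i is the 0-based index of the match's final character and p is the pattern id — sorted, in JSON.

Build automaton:
Trie (insert patterns):
  0='ε' goto a→2 c→10 d→1 e→18
  1='d' goto a→12  [P0 ends]
  2='a' goto a→8 b→3
  3='ab' goto b→4  [P3 ends]
  4='abb' goto e→5
  5='abbe' goto b→6
  6='abbeb' goto a→7
  7='abbeba' goto ·  [P1 ends]
  8='aa' goto d→9
  9='aad' goto ·  [P2 ends]
  10='c' goto c→11 e→16
  11='cc' goto ·  [P4 ends]
  12='da' goto d→13
  13='dad' goto e→14
  14='dade' goto d→15
  15='daded' goto ·  [P5 ends]
  16='ce' goto d→17
  17='ced' goto ·  [P6 ends]
  18='e' goto d→19
  19='ed' goto ·  [P7 ends]

Failure links (BFS by depth):
  n1('d'): parent n0 fail=0; on 'd' 0 → fail=0;  out {0}∪∅={0}
  n2('a'): parent n0 fail=0; on 'a' 0 → fail=0;  out ∅∪∅=∅
  n10('c'): parent n0 fail=0; on 'c' 0 → fail=0;  out ∅∪∅=∅
  n18('e'): parent n0 fail=0; on 'e' 0 → fail=0;  out ∅∪∅=∅
  n3('ab'): parent n2 fail=0; on 'b' 0 → fail=0;  out {3}∪∅={3}
  n8('aa'): parent n2 fail=0; on 'a' 0 → fail=2;  out ∅∪∅=∅
  n11('cc'): parent n10 fail=0; on 'c' 0 → fail=10;  out {4}∪∅={4}
  n12('da'): parent n1 fail=0; on 'a' 0 → fail=2;  out ∅∪∅=∅
  n16('ce'): parent n10 fail=0; on 'e' 0 → fail=18;  out ∅∪∅=∅
  n19('ed'): parent n18 fail=0; on 'd' 0 → fail=1;  out {7}∪{0}={0,7}
  n4('abb'): parent n3 fail=0; on 'b' 0 → fail=0;  out ∅∪∅=∅
  n9('aad'): parent n8 fail=2; on 'd' 2→0 → fail=1;  out {2}∪{0}={0,2}
  n13('dad'): parent n12 fail=2; on 'd' 2→0 → fail=1;  out ∅∪{0}={0}
  n17('ced'): parent n16 fail=18; on 'd' 18 → fail=19;  out {6}∪{0,7}={0,6,7}
  n5('abbe'): parent n4 fail=0; on 'e' 0 → fail=18;  out ∅∪∅=∅
  n14('dade'): parent n13 fail=1; on 'e' 1→0 → fail=18;  out ∅∪∅=∅
  n6('abbeb'): parent n5 fail=18; on 'b' 18→0 → fail=0;  out ∅∪∅=∅
  n15('daded'): parent n14 fail=18; on 'd' 18 → fail=19;  out {5}∪{0,7}={0,5,7}
  n7('abbeba'): parent n6 fail=0; on 'a' 0 → fail=2;  out {1}∪∅={1}

Run:
[0] read 'a'  n0⇒n2
[1] read 'e'  n2⇒n18 (via fail)
[2] read 'b'  n18⇒n0 (via fail)
[3] read 'c'  n0⇒n10
[4] read 'e'  n10⇒n16
[5] read 'd'  n16⇒n17  ** P0@[5:5],P6@[3:5],P7@[4:5]
[6] read 'b'  n17⇒n0 (via fail)
[7] read 'a'  n0⇒n2
[8] read 'b'  n2⇒n3  ** P3@[7:8]
[9] read 'b'  n3⇒n4
[10] read 'a'  n4⇒n2 (via fail)
[11] read 'a'  n2⇒n8
[12] read 'd'  n8⇒n9  ** P0@[12:12],P2@[10:12]
[13] read 'e'  n9⇒n18 (via fail)
[14] read 'd'  n18⇒n19  ** P0@[14:14],P7@[13:14]
[15] read 'a'  n19⇒n12 (via fail)
[16] read 'b'  n12⇒n3 (via fail)  ** P3@[15:16]
[17] read 'e'  n3⇒n18 (via fail)
[18] read 'b'  n18⇒n0 (via fail)
[19] read 'e'  n0⇒n18
[20] read 'd'  n18⇒n19  ** P0@[20:20],P7@[19:20]
[21] read 'e'  n19⇒n18 (via fail)
[22] read 'd'  n18⇒n19  ** P0@[22:22],P7@[21:22]
[23] read 'c'  n19⇒n10 (via fail)
[24] read 'c'  n10⇒n11  ** P4@[23:24]
[25] read 'a'  n11⇒n2 (via fail)
[26] read 'd'  n2⇒n1 (via fail)  ** P0@[26:26]
[27] read 'd'  n1⇒n1 (via fail)  ** P0@[27:27]
[28] read 'a'  n1⇒n12
[29] read 'd'  n12⇒n13  ** P0@[29:29]
[30] read 'e'  n13⇒n14
[31] read 'd'  n14⇒n15  ** P0@[31:31],P5@[27:31],P7@[30:31]
[32] read 'e'  n15⇒n18 (via fail)
[33] read 'd'  n18⇒n19  ** P0@[33:33],P7@[32:33]
[34] read 'b'  n19⇒n0 (via fail)
[35] read 'd'  n0⇒n1  ** P0@[35:35]
[36] read 'b'  n1⇒n0 (via fail)
[37] read 'a'  n0⇒n2
[38] read 'b'  n2⇒n3  ** P3@[37:38]
[39] read 'a'  n3⇒n2 (via fail)
[40] read 'd'  n2⇒n1 (via fail)  ** P0@[40:40]
[41] read 'a'  n1⇒n12
[42] read 'd'  n12⇒n13  ** P0@[42:42]
[43] read 'a'  n13⇒n12 (via fail)
[44] read 'b'  n12⇒n3 (via fail)  ** P3@[43:44]
[45] read 'e'  n3⇒n18 (via fail)
[46] read 'c'  n18⇒n10 (via fail)
[47] read 'c'  n10⇒n11  ** P4@[46:47]
[48] read 'e'  n11⇒n16 (via fail)
[49] read 'd'  n16⇒n17  ** P0@[49:49],P6@[47:49],P7@[48:49]
[50] read 'e'  n17⇒n18 (via fail)
[51] read 'c'  n18⇒n10 (via fail)
[52] read 'c'  n10⇒n11  ** P4@[51:52]
[53] read 'e'  n11⇒n16 (via fail)
[54] read 'e'  n16⇒n18 (via fail)
[55] read 'd'  n18⇒n19  ** P0@[55:55],P7@[54:55]
[56] read 'b'  n19⇒n0 (via fail)
[57] read 'a'  n0⇒n2
[58] read 'd'  n2⇒n1 (via fail)  ** P0@[58:58]
[59] read 'd'  n1⇒n1 (via fail)  ** P0@[59:59]
[60] read 'd'  n1⇒n1 (via fail)  ** P0@[60:60]
[61] read 'd'  n1⇒n1 (via fail)  ** P0@[61:61]
[62] read 'c'  n1⇒n10 (via fail)
[63] read 'c'  n10⇒n11  ** P4@[62:63]
[64] read 'a'  n11⇒n2 (via fail)
[65] read 'c'  n2⇒n10 (via fail)
[66] read 'c'  n10⇒n11  ** P4@[65:66]
[67] read 'b'  n11⇒n0 (via fail)
[68] read 'a'  n0⇒n2
[69] read 'c'  n2⇒n10 (via fail)
[70] read 'e'  n10⇒n16
[71] read 'd'  n16⇒n17  ** P0@[71:71],P6@[69:71],P7@[70:71]
[72] read 'e'  n17⇒n18 (via fail)
[73] read 'b'  n18⇒n0 (via fail)

Result: [[5,0],[5,6],[5,7],[8,3],[12,0],[12,2],[14,0],[14,7],[16,3],[20,0],[20,7],[22,0],[22,7],[24,4],[26,0],[27,0],[29,0],[31,0],[31,5],[31,7],[33,0],[33,7],[35,0],[38,3],[40,0],[42,0],[44,3],[47,4],[49,0],[49,6],[49,7],[52,4],[55,0],[55,7],[58,0],[59,0],[60,0],[61,0],[63,4],[66,4],[71,0],[71,6],[71,7]]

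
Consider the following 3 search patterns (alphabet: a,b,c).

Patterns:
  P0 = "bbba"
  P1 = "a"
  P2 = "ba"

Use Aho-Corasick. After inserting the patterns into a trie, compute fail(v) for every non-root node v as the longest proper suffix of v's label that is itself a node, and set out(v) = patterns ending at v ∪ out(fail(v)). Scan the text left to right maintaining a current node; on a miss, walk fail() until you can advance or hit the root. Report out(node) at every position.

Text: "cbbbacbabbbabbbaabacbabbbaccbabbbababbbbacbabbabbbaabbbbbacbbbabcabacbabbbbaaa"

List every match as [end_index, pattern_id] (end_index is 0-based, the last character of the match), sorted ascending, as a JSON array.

Build:
Trie nodes:
  n0 'ε': a→5 b→1
  n1 'b': a→6 b→2
  n2 'bb': b→3
  n3 'bbb': a→4
  n4 'bbba': ·  ←P0
  n5 'a': ·  ←P1
  n6 'ba': ·  ←P2

Failure links (BFS by depth):
  n1('b'): parent n0 fail=0; on 'b' 0 → fail=0;  out ∅∪∅=∅
  n5('a'): parent n0 fail=0; on 'a' 0 → fail=0;  out {1}∪∅={1}
  n2('bb'): parent n1 fail=0; on 'b' 0 → fail=1;  out ∅∪∅=∅
  n6('ba'): parent n1 fail=0; on 'a' 0 → fail=5;  out {2}∪{1}={1,2}
  n3('bbb'): parent n2 fail=1; on 'b' 1 → fail=2;  out ∅∪∅=∅
  n4('bbba'): parent n3 fail=2; on 'a' 2→1 → fail=6;  out {0}∪{1,2}={0,1,2}

Scan:
i=0 'c': node 0→0
i=1 'b': node 0→1
i=2 'b': node 1→2
i=3 'b': node 2→3
i=4 'a': node 3→4  → match P0@[1:4],P1@[4:4],P2@[3:4]
i=5 'c': node 4→0 ·f
i=6 'b': node 0→1
i=7 'a': node 1→6  → match P1@[7:7],P2@[6:7]
i=8 'b': node 6→1 ·f
i=9 'b': node 1→2
i=10 'b': node 2→3
i=11 'a': node 3→4  → match P0@[8:11],P1@[11:11],P2@[10:11]
i=12 'b': node 4→1 ·f
i=13 'b': node 1→2
i=14 'b': node 2→3
i=15 'a': node 3→4  → match P0@[12:15],P1@[15:15],P2@[14:15]
i=16 'a': node 4→5 ·f  → match P1@[16:16]
i=17 'b': node 5→1 ·f
i=18 'a': node 1→6  → match P1@[18:18],P2@[17:18]
i=19 'c': node 6→0 ·f
i=20 'b': node 0→1
i=21 'a': node 1→6  → match P1@[21:21],P2@[20:21]
i=22 'b': node 6→1 ·f
i=23 'b': node 1→2
i=24 'b': node 2→3
i=25 'a': node 3→4  → match P0@[22:25],P1@[25:25],P2@[24:25]
i=26 'c': node 4→0 ·f
i=27 'c': node 0→0
i=28 'b': node 0→1
i=29 'a': node 1→6  → match P1@[29:29],P2@[28:29]
i=30 'b': node 6→1 ·f
i=31 'b': node 1→2
i=32 'b': node 2→3
i=33 'a': node 3→4  → match P0@[30:33],P1@[33:33],P2@[32:33]
i=34 'b': node 4→1 ·f
i=35 'a': node 1→6  → match P1@[35:35],P2@[34:35]
i=36 'b': node 6→1 ·f
i=37 'b': node 1→2
i=38 'b': node 2→3
i=39 'b': node 3→3 ·f
i=40 'a': node 3→4  → match P0@[37:40],P1@[40:40],P2@[39:40]
i=41 'c': node 4→0 ·f
i=42 'b': node 0→1
i=43 'a': node 1→6  → match P1@[43:43],P2@[42:43]
i=44 'b': node 6→1 ·f
i=45 'b': node 1→2
i=46 'a': node 2→6 ·f  → match P1@[46:46],P2@[45:46]
i=47 'b': node 6→1 ·f
i=48 'b': node 1→2
i=49 'b': node 2→3
i=50 'a': node 3→4  → match P0@[47:50],P1@[50:50],P2@[49:50]
i=51 'a': node 4→5 ·f  → match P1@[51:51]
i=52 'b': node 5→1 ·f
i=53 'b': node 1→2
i=54 'b': node 2→3
i=55 'b': node 3→3 ·f
i=56 'b': node 3→3 ·f
i=57 'a': node 3→4  → match P0@[54:57],P1@[57:57],P2@[56:57]
i=58 'c': node 4→0 ·f
i=59 'b': node 0→1
i=60 'b': node 1→2
i=61 'b': node 2→3
i=62 'a': node 3→4  → match P0@[59:62],P1@[62:62],P2@[61:62]
i=63 'b': node 4→1 ·f
i=64 'c': node 1→0 ·f
i=65 'a': node 0→5  → match P1@[65:65]
i=66 'b': node 5→1 ·f
i=67 'a': node 1→6  → match P1@[67:67],P2@[66:67]
i=68 'c': node 6→0 ·f
i=69 'b': node 0→1
i=70 'a': node 1→6  → match P1@[70:70],P2@[69:70]
i=71 'b': node 6→1 ·f
i=72 'b': node 1→2
i=73 'b': node 2→3
i=74 'b': node 3→3 ·f
i=75 'a': node 3→4  → match P0@[72:75],P1@[75:75],P2@[74:75]
i=76 'a': node 4→5 ·f  → match P1@[76:76]
i=77 'a': node 5→5 ·f  → match P1@[77:77]

Result: [[4,0],[4,1],[4,2],[7,1],[7,2],[11,0],[11,1],[11,2],[15,0],[15,1],[15,2],[16,1],[18,1],[18,2],[21,1],[21,2],[25,0],[25,1],[25,2],[29,1],[29,2],[33,0],[33,1],[33,2],[35,1],[35,2],[40,0],[40,1],[40,2],[43,1],[43,2],[46,1],[46,2],[50,0],[50,1],[50,2],[51,1],[57,0],[57,1],[57,2],[62,0],[62,1],[62,2],[65,1],[67,1],[67,2],[70,1],[70,2],[75,0],[75,1],[75,2],[76,1],[77,1]]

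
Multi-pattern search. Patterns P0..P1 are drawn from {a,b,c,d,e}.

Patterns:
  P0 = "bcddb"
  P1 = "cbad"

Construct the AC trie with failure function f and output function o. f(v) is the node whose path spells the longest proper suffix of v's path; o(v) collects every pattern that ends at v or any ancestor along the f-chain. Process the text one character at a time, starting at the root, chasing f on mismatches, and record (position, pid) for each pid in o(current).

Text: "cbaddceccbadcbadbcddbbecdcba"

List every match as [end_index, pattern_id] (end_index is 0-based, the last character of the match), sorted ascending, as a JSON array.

Construct AC machine:
Trie nodes:
  0='ε' goto b→1 c→6
  1='b' goto c→2
  2='bc' goto d→3
  3='bcd' goto d→4
  4='bcdd' goto b→5
  5='bcddb' goto ·  [P0 ends]
  6='c' goto b→7
  7='cb' goto a→8
  8='cba' goto d→9
  9='cbad' goto ·  [P1 ends]

BFS fail/out derivation:
  fail(1) 'b': from fail(0)=0 chase 'b': 0 ⇒ 0;  out=∅∪out(0)=∅
  fail(6) 'c': from fail(0)=0 chase 'c': 0 ⇒ 0;  out=∅∪out(0)=∅
  fail(2) 'bc': from fail(1)=0 chase 'c': 0 ⇒ 6;  out=∅∪out(6)=∅
  fail(7) 'cb': from fail(6)=0 chase 'b': 0 ⇒ 1;  out=∅∪out(1)=∅
  fail(3) 'bcd': from fail(2)=6 chase 'd': 6→0 ⇒ 0;  out=∅∪out(0)=∅
  fail(8) 'cba': from fail(7)=1 chase 'a': 1→0 ⇒ 0;  out=∅∪out(0)=∅
  fail(4) 'bcdd': from fail(3)=0 chase 'd': 0 ⇒ 0;  out=∅∪out(0)=∅
  fail(9) 'cbad': from fail(8)=0 chase 'd': 0 ⇒ 0;  out={1}∪out(0)={1}
  fail(5) 'bcddb': from fail(4)=0 chase 'b': 0 ⇒ 1;  out={0}∪out(1)={0}

Scan:
[0] read 'c'  n0⇒n6
[1] read 'b'  n6⇒n7
[2] read 'a'  n7⇒n8
[3] read 'd'  n8⇒n9  → match P1@[0:3]
[4] read 'd'  n9⇒n0 (fail-walked)
[5] read 'c'  n0⇒n6
[6] read 'e'  n6⇒n0 (fail-walked)
[7] read 'c'  n0⇒n6
[8] read 'c'  n6⇒n6 (fail-walked)
[9] read 'b'  n6⇒n7
[10] read 'a'  n7⇒n8
[11] read 'd'  n8⇒n9  → match P1@[8:11]
[12] read 'c'  n9⇒n6 (fail-walked)
[13] read 'b'  n6⇒n7
[14] read 'a'  n7⇒n8
[15] read 'd'  n8⇒n9  → match P1@[12:15]
[16] read 'b'  n9⇒n1 (fail-walked)
[17] read 'c'  n1⇒n2
[18] read 'd'  n2⇒n3
[19] read 'd'  n3⇒n4
[20] read 'b'  n4⇒n5  → match P0@[16:20]
[21] read 'b'  n5⇒n1 (fail-walked)
[22] read 'e'  n1⇒n0 (fail-walked)
[23] read 'c'  n0⇒n6
[24] read 'd'  n6⇒n0 (fail-walked)
[25] read 'c'  n0⇒n6
[26] read 'b'  n6⇒n7
[27] read 'a'  n7⇒n8

Result: [[3,1],[11,1],[15,1],[20,0]]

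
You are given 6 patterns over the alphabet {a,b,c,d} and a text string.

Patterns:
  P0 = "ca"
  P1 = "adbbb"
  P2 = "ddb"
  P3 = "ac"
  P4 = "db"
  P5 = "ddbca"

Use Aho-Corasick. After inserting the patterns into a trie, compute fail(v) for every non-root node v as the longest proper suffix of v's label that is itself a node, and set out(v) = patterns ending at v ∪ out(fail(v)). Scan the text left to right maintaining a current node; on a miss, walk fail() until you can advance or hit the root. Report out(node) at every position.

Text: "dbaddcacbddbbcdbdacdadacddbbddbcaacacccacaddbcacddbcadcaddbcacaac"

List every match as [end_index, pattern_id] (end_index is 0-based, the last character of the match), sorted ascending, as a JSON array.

Build automaton:
Trie (insert patterns):
  n0 'ε': a→3 c→1 d→8
  n1 'c': a→2
  n2 'ca': ·  [P0 ends]
  n3 'a': c→11 d→4
  n4 'ad': b→5
  n5 'adb': b→6
  n6 'adbb': b→7
  n7 'adbbb': ·  [P1 ends]
  n8 'd': b→12 d→9
  n9 'dd': b→10
  n10 'ddb': c→13  [P2 ends]
  n11 'ac': ·  [P3 ends]
  n12 'db': ·  [P4 ends]
  n13 'ddbc': a→14
  n14 'ddbca': ·  [P5 ends]

Failure links (BFS by depth):
  n1('c'): parent n0 fail=0; on 'c' 0 → fail=0;  out ∅∪∅=∅
  n3('a'): parent n0 fail=0; on 'a' 0 → fail=0;  out ∅∪∅=∅
  n8('d'): parent n0 fail=0; on 'd' 0 → fail=0;  out ∅∪∅=∅
  n2('ca'): parent n1 fail=0; on 'a' 0 → fail=3;  out {0}∪∅={0}
  n4('ad'): parent n3 fail=0; on 'd' 0 → fail=8;  out ∅∪∅=∅
  n9('dd'): parent n8 fail=0; on 'd' 0 → fail=8;  out ∅∪∅=∅
  n11('ac'): parent n3 fail=0; on 'c' 0 → fail=1;  out {3}∪∅={3}
  n12('db'): parent n8 fail=0; on 'b' 0 → fail=0;  out {4}∪∅={4}
  n5('adb'): parent n4 fail=8; on 'b' 8 → fail=12;  out ∅∪{4}={4}
  n10('ddb'): parent n9 fail=8; on 'b' 8 → fail=12;  out {2}∪{4}={2,4}
  n6('adbb'): parent n5 fail=12; on 'b' 12→0 → fail=0;  out ∅∪∅=∅
  n13('ddbc'): parent n10 fail=12; on 'c' 12→0 → fail=1;  out ∅∪∅=∅
  n7('adbbb'): parent n6 fail=0; on 'b' 0 → fail=0;  out {1}∪∅={1}
  n14('ddbca'): parent n13 fail=1; on 'a' 1 → fail=2;  out {5}∪{0}={0,5}

Text stream:
pos 0 'd': at 8
pos 1 'b': at 12  ** P4@[0:1]
pos 2 'a': at 3 ·f
pos 3 'd': at 4
pos 4 'd': at 9 ·f
pos 5 'c': at 1 ·f
pos 6 'a': at 2  ** P0@[5:6]
pos 7 'c': at 11 ·f  ** P3@[6:7]
pos 8 'b': at 0 ·f
pos 9 'd': at 8
pos 10 'd': at 9
pos 11 'b': at 10  ** P2@[9:11],P4@[10:11]
pos 12 'b': at 0 ·f
pos 13 'c': at 1
pos 14 'd': at 8 ·f
pos 15 'b': at 12  ** P4@[14:15]
pos 16 'd': at 8 ·f
pos 17 'a': at 3 ·f
pos 18 'c': at 11  ** P3@[17:18]
pos 19 'd': at 8 ·f
pos 20 'a': at 3 ·f
pos 21 'd': at 4
pos 22 'a': at 3 ·f
pos 23 'c': at 11  ** P3@[22:23]
pos 24 'd': at 8 ·f
pos 25 'd': at 9
pos 26 'b': at 10  ** P2@[24:26],P4@[25:26]
pos 27 'b': at 0 ·f
pos 28 'd': at 8
pos 29 'd': at 9
pos 30 'b': at 10  ** P2@[28:30],P4@[29:30]
pos 31 'c': at 13
pos 32 'a': at 14  ** P0@[31:32],P5@[28:32]
pos 33 'a': at 3 ·f
pos 34 'c': at 11  ** P3@[33:34]
pos 35 'a': at 2 ·f  ** P0@[34:35]
pos 36 'c': at 11 ·f  ** P3@[35:36]
pos 37 'c': at 1 ·f
pos 38 'c': at 1 ·f
pos 39 'a': at 2  ** P0@[38:39]
pos 40 'c': at 11 ·f  ** P3@[39:40]
pos 41 'a': at 2 ·f  ** P0@[40:41]
pos 42 'd': at 4 ·f
pos 43 'd': at 9 ·f
pos 44 'b': at 10  ** P2@[42:44],P4@[43:44]
pos 45 'c': at 13
pos 46 'a': at 14  ** P0@[45:46],P5@[42:46]
pos 47 'c': at 11 ·f  ** P3@[46:47]
pos 48 'd': at 8 ·f
pos 49 'd': at 9
pos 50 'b': at 10  ** P2@[48:50],P4@[49:50]
pos 51 'c': at 13
pos 52 'a': at 14  ** P0@[51:52],P5@[48:52]
pos 53 'd': at 4 ·f
pos 54 'c': at 1 ·f
pos 55 'a': at 2  ** P0@[54:55]
pos 56 'd': at 4 ·f
pos 57 'd': at 9 ·f
pos 58 'b': at 10  ** P2@[56:58],P4@[57:58]
pos 59 'c': at 13
pos 60 'a': at 14  ** P0@[59:60],P5@[56:60]
pos 61 'c': at 11 ·f  ** P3@[60:61]
pos 62 'a': at 2 ·f  ** P0@[61:62]
pos 63 'a': at 3 ·f
pos 64 'c': at 11  ** P3@[63:64]

Matches: [[1,4],[6,0],[7,3],[11,2],[11,4],[15,4],[18,3],[23,3],[26,2],[26,4],[30,2],[30,4],[32,0],[32,5],[34,3],[35,0],[36,3],[39,0],[40,3],[41,0],[44,2],[44,4],[46,0],[46,5],[47,3],[50,2],[50,4],[52,0],[52,5],[55,0],[58,2],[58,4],[60,0],[60,5],[61,3],[62,0],[64,3]]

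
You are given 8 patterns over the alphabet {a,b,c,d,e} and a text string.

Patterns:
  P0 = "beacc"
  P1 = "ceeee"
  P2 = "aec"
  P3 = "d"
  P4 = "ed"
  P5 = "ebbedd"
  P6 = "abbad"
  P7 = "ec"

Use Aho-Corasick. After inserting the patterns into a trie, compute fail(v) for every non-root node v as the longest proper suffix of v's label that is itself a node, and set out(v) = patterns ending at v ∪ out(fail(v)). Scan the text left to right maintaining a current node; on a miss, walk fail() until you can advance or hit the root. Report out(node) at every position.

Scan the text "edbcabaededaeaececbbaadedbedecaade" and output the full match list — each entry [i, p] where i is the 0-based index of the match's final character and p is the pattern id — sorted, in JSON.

Build automaton:
Trie nodes:
  n0 'ε': a→11 b→1 c→6 d→14 e→15
  n1 'b': e→2
  n2 'be': a→3
  n3 'bea': c→4
  n4 'beac': c→5
  n5 'beacc': ·  ←P0
  n6 'c': e→7
  n7 'ce': e→8
  n8 'cee': e→9
  n9 'ceee': e→10
  n10 'ceeee': ·  ←P1
  n11 'a': b→22 e→12
  n12 'ae': c→13
  n13 'aec': ·  ←P2
  n14 'd': ·  ←P3
  n15 'e': b→17 c→26 d→16
  n16 'ed': ·  ←P4
  n17 'eb': b→18
  n18 'ebb': e→19
  n19 'ebbe': d→20
  n20 'ebbed': d→21
  n21 'ebbedd': ·  ←P5
  n22 'ab': b→23
  n23 'abb': a→24
  n24 'abba': d→25
  n25 'abbad': ·  ←P6
  n26 'ec': ·  ←P7

BFS fail/out derivation:
  fail(1) 'b': from fail(0)=0 chase 'b': 0 ⇒ 0;  out=∅∪out(0)=∅
  fail(6) 'c': from fail(0)=0 chase 'c': 0 ⇒ 0;  out=∅∪out(0)=∅
  fail(11) 'a': from fail(0)=0 chase 'a': 0 ⇒ 0;  out=∅∪out(0)=∅
  fail(14) 'd': from fail(0)=0 chase 'd': 0 ⇒ 0;  out={3}∪out(0)={3}
  fail(15) 'e': from fail(0)=0 chase 'e': 0 ⇒ 0;  out=∅∪out(0)=∅
  fail(2) 'be': from fail(1)=0 chase 'e': 0 ⇒ 15;  out=∅∪out(15)=∅
  fail(7) 'ce': from fail(6)=0 chase 'e': 0 ⇒ 15;  out=∅∪out(15)=∅
  fail(12) 'ae': from fail(11)=0 chase 'e': 0 ⇒ 15;  out=∅∪out(15)=∅
  fail(16) 'ed': from fail(15)=0 chase 'd': 0 ⇒ 14;  out={4}∪out(14)={3,4}
  fail(17) 'eb': from fail(15)=0 chase 'b': 0 ⇒ 1;  out=∅∪out(1)=∅
  fail(22) 'ab': from fail(11)=0 chase 'b': 0 ⇒ 1;  out=∅∪out(1)=∅
  fail(26) 'ec': from fail(15)=0 chase 'c': 0 ⇒ 6;  out={7}∪out(6)={7}
  fail(3) 'bea': from fail(2)=15 chase 'a': 15→0 ⇒ 11;  out=∅∪out(11)=∅
  fail(8) 'cee': from fail(7)=15 chase 'e': 15→0 ⇒ 15;  out=∅∪out(15)=∅
  fail(13) 'aec': from fail(12)=15 chase 'c': 15 ⇒ 26;  out={2}∪out(26)={2,7}
  fail(18) 'ebb': from fail(17)=1 chase 'b': 1→0 ⇒ 1;  out=∅∪out(1)=∅
  fail(23) 'abb': from fail(22)=1 chase 'b': 1→0 ⇒ 1;  out=∅∪out(1)=∅
  fail(4) 'beac': from fail(3)=11 chase 'c': 11→0 ⇒ 6;  out=∅∪out(6)=∅
  fail(9) 'ceee': from fail(8)=15 chase 'e': 15→0 ⇒ 15;  out=∅∪out(15)=∅
  fail(19) 'ebbe': from fail(18)=1 chase 'e': 1 ⇒ 2;  out=∅∪out(2)=∅
  fail(24) 'abba': from fail(23)=1 chase 'a': 1→0 ⇒ 11;  out=∅∪out(11)=∅
  fail(5) 'beacc': from fail(4)=6 chase 'c': 6→0 ⇒ 6;  out={0}∪out(6)={0}
  fail(10) 'ceeee': from fail(9)=15 chase 'e': 15→0 ⇒ 15;  out={1}∪out(15)={1}
  fail(20) 'ebbed': from fail(19)=2 chase 'd': 2→15 ⇒ 16;  out=∅∪out(16)={3,4}
  fail(25) 'abbad': from fail(24)=11 chase 'd': 11→0 ⇒ 14;  out={6}∪out(14)={3,6}
  fail(21) 'ebbedd': from fail(20)=16 chase 'd': 16→14→0 ⇒ 14;  out={5}∪out(14)={3,5}

Scan:
i=0 'e': node 0→15
i=1 'd': node 15→16  ** P3@[1:1],P4@[0:1]
i=2 'b': node 16→1 ·f
i=3 'c': node 1→6 ·f
i=4 'a': node 6→11 ·f
i=5 'b': node 11→22
i=6 'a': node 22→11 ·f
i=7 'e': node 11→12
i=8 'd': node 12→16 ·f  ** P3@[8:8],P4@[7:8]
i=9 'e': node 16→15 ·f
i=10 'd': node 15→16  ** P3@[10:10],P4@[9:10]
i=11 'a': node 16→11 ·f
i=12 'e': node 11→12
i=13 'a': node 12→11 ·f
i=14 'e': node 11→12
i=15 'c': node 12→13  ** P2@[13:15],P7@[14:15]
i=16 'e': node 13→7 ·f
i=17 'c': node 7→26 ·f  ** P7@[16:17]
i=18 'b': node 26→1 ·f
i=19 'b': node 1→1 ·f
i=20 'a': node 1→11 ·f
i=21 'a': node 11→11 ·f
i=22 'd': node 11→14 ·f  ** P3@[22:22]
i=23 'e': node 14→15 ·f
i=24 'd': node 15→16  ** P3@[24:24],P4@[23:24]
i=25 'b': node 16→1 ·f
i=26 'e': node 1→2
i=27 'd': node 2→16 ·f  ** P3@[27:27],P4@[26:27]
i=28 'e': node 16→15 ·f
i=29 'c': node 15→26  ** P7@[28:29]
i=30 'a': node 26→11 ·f
i=31 'a': node 11→11 ·f
i=32 'd': node 11→14 ·f  ** P3@[32:32]
i=33 'e': node 14→15 ·f

All matches (sorted): [[1,3],[1,4],[8,3],[8,4],[10,3],[10,4],[15,2],[15,7],[17,7],[22,3],[24,3],[24,4],[27,3],[27,4],[29,7],[32,3]]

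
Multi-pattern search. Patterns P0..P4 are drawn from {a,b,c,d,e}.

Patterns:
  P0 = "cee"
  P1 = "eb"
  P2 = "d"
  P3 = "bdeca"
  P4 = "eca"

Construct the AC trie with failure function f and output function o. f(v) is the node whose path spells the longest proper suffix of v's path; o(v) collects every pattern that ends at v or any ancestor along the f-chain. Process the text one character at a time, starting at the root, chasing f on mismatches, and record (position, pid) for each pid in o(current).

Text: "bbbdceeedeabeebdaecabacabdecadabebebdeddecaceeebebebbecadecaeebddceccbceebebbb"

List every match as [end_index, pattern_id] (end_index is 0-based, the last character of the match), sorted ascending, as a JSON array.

Build:
Trie (insert patterns):
  n0 'ε': b→7 c→1 d→6 e→4
  n1 'c': e→2
  n2 'ce': e→3
  n3 'cee': ·  [P0 ends]
  n4 'e': b→5 c→12
  n5 'eb': ·  [P1 ends]
  n6 'd': ·  [P2 ends]
  n7 'b': d→8
  n8 'bd': e→9
  n9 'bde': c→10
  n10 'bdec': a→11
  n11 'bdeca': ·  [P3 ends]
  n12 'ec': a→13
  n13 'eca': ·  [P4 ends]

BFS fail/out derivation:
  fail(1) 'c': from fail(0)=0 chase 'c': 0 ⇒ 0;  out=∅∪out(0)=∅
  fail(4) 'e': from fail(0)=0 chase 'e': 0 ⇒ 0;  out=∅∪out(0)=∅
  fail(6) 'd': from fail(0)=0 chase 'd': 0 ⇒ 0;  out={2}∪out(0)={2}
  fail(7) 'b': from fail(0)=0 chase 'b': 0 ⇒ 0;  out=∅∪out(0)=∅
  fail(2) 'ce': from fail(1)=0 chase 'e': 0 ⇒ 4;  out=∅∪out(4)=∅
  fail(5) 'eb': from fail(4)=0 chase 'b': 0 ⇒ 7;  out={1}∪out(7)={1}
  fail(8) 'bd': from fail(7)=0 chase 'd': 0 ⇒ 6;  out=∅∪out(6)={2}
  fail(12) 'ec': from fail(4)=0 chase 'c': 0 ⇒ 1;  out=∅∪out(1)=∅
  fail(3) 'cee': from fail(2)=4 chase 'e': 4→0 ⇒ 4;  out={0}∪out(4)={0}
  fail(9) 'bde': from fail(8)=6 chase 'e': 6→0 ⇒ 4;  out=∅∪out(4)=∅
  fail(13) 'eca': from fail(12)=1 chase 'a': 1→0 ⇒ 0;  out={4}∪out(0)={4}
  fail(10) 'bdec': from fail(9)=4 chase 'c': 4 ⇒ 12;  out=∅∪out(12)=∅
  fail(11) 'bdeca': from fail(10)=12 chase 'a': 12 ⇒ 13;  out={3}∪out(13)={3,4}

Text stream:
[0] read 'b'  n0⇒n7
[1] read 'b'  n7⇒n7 ·f
[2] read 'b'  n7⇒n7 ·f
[3] read 'd'  n7⇒n8  ** P2@[3:3]
[4] read 'c'  n8⇒n1 ·f
[5] read 'e'  n1⇒n2
[6] read 'e'  n2⇒n3  ** P0@[4:6]
[7] read 'e'  n3⇒n4 ·f
[8] read 'd'  n4⇒n6 ·f  ** P2@[8:8]
[9] read 'e'  n6⇒n4 ·f
[10] read 'a'  n4⇒n0 ·f
[11] read 'b'  n0⇒n7
[12] read 'e'  n7⇒n4 ·f
[13] read 'e'  n4⇒n4 ·f
[14] read 'b'  n4⇒n5  ** P1@[13:14]
[15] read 'd'  n5⇒n8 ·f  ** P2@[15:15]
[16] read 'a'  n8⇒n0 ·f
[17] read 'e'  n0⇒n4
[18] read 'c'  n4⇒n12
[19] read 'a'  n12⇒n13  ** P4@[17:19]
[20] read 'b'  n13⇒n7 ·f
[21] read 'a'  n7⇒n0 ·f
[22] read 'c'  n0⇒n1
[23] read 'a'  n1⇒n0 ·f
[24] read 'b'  n0⇒n7
[25] read 'd'  n7⇒n8  ** P2@[25:25]
[26] read 'e'  n8⇒n9
[27] read 'c'  n9⇒n10
[28] read 'a'  n10⇒n11  ** P3@[24:28],P4@[26:28]
[29] read 'd'  n11⇒n6 ·f  ** P2@[29:29]
[30] read 'a'  n6⇒n0 ·f
[31] read 'b'  n0⇒n7
[32] read 'e'  n7⇒n4 ·f
[33] read 'b'  n4⇒n5  ** P1@[32:33]
[34] read 'e'  n5⇒n4 ·f
[35] read 'b'  n4⇒n5  ** P1@[34:35]
[36] read 'd'  n5⇒n8 ·f  ** P2@[36:36]
[37] read 'e'  n8⇒n9
[38] read 'd'  n9⇒n6 ·f  ** P2@[38:38]
[39] read 'd'  n6⇒n6 ·f  ** P2@[39:39]
[40] read 'e'  n6⇒n4 ·f
[41] read 'c'  n4⇒n12
[42] read 'a'  n12⇒n13  ** P4@[40:42]
[43] read 'c'  n13⇒n1 ·f
[44] read 'e'  n1⇒n2
[45] read 'e'  n2⇒n3  ** P0@[43:45]
[46] read 'e'  n3⇒n4 ·f
[47] read 'b'  n4⇒n5  ** P1@[46:47]
[48] read 'e'  n5⇒n4 ·f
[49] read 'b'  n4⇒n5  ** P1@[48:49]
[50] read 'e'  n5⇒n4 ·f
[51] read 'b'  n4⇒n5  ** P1@[50:51]
[52] read 'b'  n5⇒n7 ·f
[53] read 'e'  n7⇒n4 ·f
[54] read 'c'  n4⇒n12
[55] read 'a'  n12⇒n13  ** P4@[53:55]
[56] read 'd'  n13⇒n6 ·f  ** P2@[56:56]
[57] read 'e'  n6⇒n4 ·f
[58] read 'c'  n4⇒n12
[59] read 'a'  n12⇒n13  ** P4@[57:59]
[60] read 'e'  n13⇒n4 ·f
[61] read 'e'  n4⇒n4 ·f
[62] read 'b'  n4⇒n5  ** P1@[61:62]
[63] read 'd'  n5⇒n8 ·f  ** P2@[63:63]
[64] read 'd'  n8⇒n6 ·f  ** P2@[64:64]
[65] read 'c'  n6⇒n1 ·f
[66] read 'e'  n1⇒n2
[67] read 'c'  n2⇒n12 ·f
[68] read 'c'  n12⇒n1 ·f
[69] read 'b'  n1⇒n7 ·f
[70] read 'c'  n7⇒n1 ·f
[71] read 'e'  n1⇒n2
[72] read 'e'  n2⇒n3  ** P0@[70:72]
[73] read 'b'  n3⇒n5 ·f  ** P1@[72:73]
[74] read 'e'  n5⇒n4 ·f
[75] read 'b'  n4⇒n5  ** P1@[74:75]
[76] read 'b'  n5⇒n7 ·f
[77] read 'b'  n7⇒n7 ·f

All matches (sorted): [[3,2],[6,0],[8,2],[14,1],[15,2],[19,4],[25,2],[28,3],[28,4],[29,2],[33,1],[35,1],[36,2],[38,2],[39,2],[42,4],[45,0],[47,1],[49,1],[51,1],[55,4],[56,2],[59,4],[62,1],[63,2],[64,2],[72,0],[73,1],[75,1]]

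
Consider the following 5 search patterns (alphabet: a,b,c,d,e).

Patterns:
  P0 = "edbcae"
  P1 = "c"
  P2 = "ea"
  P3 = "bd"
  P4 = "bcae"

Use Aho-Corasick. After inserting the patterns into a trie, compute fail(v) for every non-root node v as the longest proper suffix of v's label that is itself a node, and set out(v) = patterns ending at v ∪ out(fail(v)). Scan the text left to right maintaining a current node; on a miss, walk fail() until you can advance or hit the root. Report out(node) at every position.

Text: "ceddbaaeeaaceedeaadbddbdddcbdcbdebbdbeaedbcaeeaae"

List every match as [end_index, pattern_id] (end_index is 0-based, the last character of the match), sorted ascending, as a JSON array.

Construct AC machine:
Trie (insert patterns):
  0='ε' goto b→9 c→7 e→1
  1='e' goto a→8 d→2
  2='ed' goto b→3
  3='edb' goto c→4
  4='edbc' goto a→5
  5='edbca' goto e→6
  6='edbcae' goto ·  [P0 ends]
  7='c' goto ·  [P1 ends]
  8='ea' goto ·  [P2 ends]
  9='b' goto c→11 d→10
  10='bd' goto ·  [P3 ends]
  11='bc' goto a→12
  12='bca' goto e→13
  13='bcae' goto ·  [P4 ends]

BFS fail/out derivation:
  fail(1) 'e': from fail(0)=0 chase 'e': 0 ⇒ 0;  out=∅∪out(0)=∅
  fail(7) 'c': from fail(0)=0 chase 'c': 0 ⇒ 0;  out={1}∪out(0)={1}
  fail(9) 'b': from fail(0)=0 chase 'b': 0 ⇒ 0;  out=∅∪out(0)=∅
  fail(2) 'ed': from fail(1)=0 chase 'd': 0 ⇒ 0;  out=∅∪out(0)=∅
  fail(8) 'ea': from fail(1)=0 chase 'a': 0 ⇒ 0;  out={2}∪out(0)={2}
  fail(10) 'bd': from fail(9)=0 chase 'd': 0 ⇒ 0;  out={3}∪out(0)={3}
  fail(11) 'bc': from fail(9)=0 chase 'c': 0 ⇒ 7;  out=∅∪out(7)={1}
  fail(3) 'edb': from fail(2)=0 chase 'b': 0 ⇒ 9;  out=∅∪out(9)=∅
  fail(12) 'bca': from fail(11)=7 chase 'a': 7→0 ⇒ 0;  out=∅∪out(0)=∅
  fail(4) 'edbc': from fail(3)=9 chase 'c': 9 ⇒ 11;  out=∅∪out(11)={1}
  fail(13) 'bcae': from fail(12)=0 chase 'e': 0 ⇒ 1;  out={4}∪out(1)={4}
  fail(5) 'edbca': from fail(4)=11 chase 'a': 11 ⇒ 12;  out=∅∪out(12)=∅
  fail(6) 'edbcae': from fail(5)=12 chase 'e': 12 ⇒ 13;  out={0}∪out(13)={0,4}

Text stream:
i=0 'c': node 0→7  → match P1@[0:0]
i=1 'e': node 7→1 ·f
i=2 'd': node 1→2
i=3 'd': node 2→0 ·f
i=4 'b': node 0→9
i=5 'a': node 9→0 ·f
i=6 'a': node 0→0
i=7 'e': node 0→1
i=8 'e': node 1→1 ·f
i=9 'a': node 1→8  → match P2@[8:9]
i=10 'a': node 8→0 ·f
i=11 'c': node 0→7  → match P1@[11:11]
i=12 'e': node 7→1 ·f
i=13 'e': node 1→1 ·f
i=14 'd': node 1→2
i=15 'e': node 2→1 ·f
i=16 'a': node 1→8  → match P2@[15:16]
i=17 'a': node 8→0 ·f
i=18 'd': node 0→0
i=19 'b': node 0→9
i=20 'd': node 9→10  → match P3@[19:20]
i=21 'd': node 10→0 ·f
i=22 'b': node 0→9
i=23 'd': node 9→10  → match P3@[22:23]
i=24 'd': node 10→0 ·f
i=25 'd': node 0→0
i=26 'c': node 0→7  → match P1@[26:26]
i=27 'b': node 7→9 ·f
i=28 'd': node 9→10  → match P3@[27:28]
i=29 'c': node 10→7 ·f  → match P1@[29:29]
i=30 'b': node 7→9 ·f
i=31 'd': node 9→10  → match P3@[30:31]
i=32 'e': node 10→1 ·f
i=33 'b': node 1→9 ·f
i=34 'b': node 9→9 ·f
i=35 'd': node 9→10  → match P3@[34:35]
i=36 'b': node 10→9 ·f
i=37 'e': node 9→1 ·f
i=38 'a': node 1→8  → match P2@[37:38]
i=39 'e': node 8→1 ·f
i=40 'd': node 1→2
i=41 'b': node 2→3
i=42 'c': node 3→4  → match P1@[42:42]
i=43 'a': node 4→5
i=44 'e': node 5→6  → match P0@[39:44],P4@[41:44]
i=45 'e': node 6→1 ·f
i=46 'a': node 1→8  → match P2@[45:46]
i=47 'a': node 8→0 ·f
i=48 'e': node 0→1

All matches (sorted): [[0,1],[9,2],[11,1],[16,2],[20,3],[23,3],[26,1],[28,3],[29,1],[31,3],[35,3],[38,2],[42,1],[44,0],[44,4],[46,2]]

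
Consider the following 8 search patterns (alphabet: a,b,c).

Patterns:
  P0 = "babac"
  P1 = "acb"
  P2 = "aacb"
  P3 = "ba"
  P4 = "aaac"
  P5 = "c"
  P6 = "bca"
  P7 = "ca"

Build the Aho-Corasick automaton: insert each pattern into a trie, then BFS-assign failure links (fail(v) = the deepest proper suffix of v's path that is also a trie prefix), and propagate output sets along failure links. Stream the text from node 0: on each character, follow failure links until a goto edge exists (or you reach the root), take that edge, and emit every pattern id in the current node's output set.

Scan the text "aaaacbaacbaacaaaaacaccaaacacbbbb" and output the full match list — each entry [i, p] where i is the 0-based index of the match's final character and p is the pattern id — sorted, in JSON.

Build automaton:
Trie nodes:
  n0 'ε': a→6 b→1 c→14
  n1 'b': a→2 c→15
  n2 'ba': b→3  [P3 ends]
  n3 'bab': a→4
  n4 'baba': c→5
  n5 'babac': ·  [P0 ends]
  n6 'a': a→9 c→7
  n7 'ac': b→8
  n8 'acb': ·  [P1 ends]
  n9 'aa': a→12 c→10
  n10 'aac': b→11
  n11 'aacb': ·  [P2 ends]
  n12 'aaa': c→13
  n13 'aaac': ·  [P4 ends]
  n14 'c': a→17  [P5 ends]
  n15 'bc': a→16
  n16 'bca': ·  [P6 ends]
  n17 'ca': ·  [P7 ends]

Failure links (BFS by depth):
  fail(1) 'b': from fail(0)=0 chase 'b': 0 ⇒ 0;  out=∅∪out(0)=∅
  fail(6) 'a': from fail(0)=0 chase 'a': 0 ⇒ 0;  out=∅∪out(0)=∅
  fail(14) 'c': from fail(0)=0 chase 'c': 0 ⇒ 0;  out={5}∪out(0)={5}
  fail(2) 'ba': from fail(1)=0 chase 'a': 0 ⇒ 6;  out={3}∪out(6)={3}
  fail(7) 'ac': from fail(6)=0 chase 'c': 0 ⇒ 14;  out=∅∪out(14)={5}
  fail(9) 'aa': from fail(6)=0 chase 'a': 0 ⇒ 6;  out=∅∪out(6)=∅
  fail(15) 'bc': from fail(1)=0 chase 'c': 0 ⇒ 14;  out=∅∪out(14)={5}
  fail(17) 'ca': from fail(14)=0 chase 'a': 0 ⇒ 6;  out={7}∪out(6)={7}
  fail(3) 'bab': from fail(2)=6 chase 'b': 6→0 ⇒ 1;  out=∅∪out(1)=∅
  fail(8) 'acb': from fail(7)=14 chase 'b': 14→0 ⇒ 1;  out={1}∪out(1)={1}
  fail(10) 'aac': from fail(9)=6 chase 'c': 6 ⇒ 7;  out=∅∪out(7)={5}
  fail(12) 'aaa': from fail(9)=6 chase 'a': 6 ⇒ 9;  out=∅∪out(9)=∅
  fail(16) 'bca': from fail(15)=14 chase 'a': 14 ⇒ 17;  out={6}∪out(17)={6,7}
  fail(4) 'baba': from fail(3)=1 chase 'a': 1 ⇒ 2;  out=∅∪out(2)={3}
  fail(11) 'aacb': from fail(10)=7 chase 'b': 7 ⇒ 8;  out={2}∪out(8)={1,2}
  fail(13) 'aaac': from fail(12)=9 chase 'c': 9 ⇒ 10;  out={4}∪out(10)={4,5}
  fail(5) 'babac': from fail(4)=2 chase 'c': 2→6 ⇒ 7;  out={0}∪out(7)={0,5}

Scan:
pos 0 'a': at 6
pos 1 'a': at 9
pos 2 'a': at 12
pos 3 'a': at 12 ·f
pos 4 'c': at 13  → match P4@[1:4],P5@[4:4]
pos 5 'b': at 11 ·f  → match P1@[3:5],P2@[2:5]
pos 6 'a': at 2 ·f  → match P3@[5:6]
pos 7 'a': at 9 ·f
pos 8 'c': at 10  → match P5@[8:8]
pos 9 'b': at 11  → match P1@[7:9],P2@[6:9]
pos 10 'a': at 2 ·f  → match P3@[9:10]
pos 11 'a': at 9 ·f
pos 12 'c': at 10  → match P5@[12:12]
pos 13 'a': at 17 ·f  → match P7@[12:13]
pos 14 'a': at 9 ·f
pos 15 'a': at 12
pos 16 'a': at 12 ·f
pos 17 'a': at 12 ·f
pos 18 'c': at 13  → match P4@[15:18],P5@[18:18]
pos 19 'a': at 17 ·f  → match P7@[18:19]
pos 20 'c': at 7 ·f  → match P5@[20:20]
pos 21 'c': at 14 ·f  → match P5@[21:21]
pos 22 'a': at 17  → match P7@[21:22]
pos 23 'a': at 9 ·f
pos 24 'a': at 12
pos 25 'c': at 13  → match P4@[22:25],P5@[25:25]
pos 26 'a': at 17 ·f  → match P7@[25:26]
pos 27 'c': at 7 ·f  → match P5@[27:27]
pos 28 'b': at 8  → match P1@[26:28]
pos 29 'b': at 1 ·f
pos 30 'b': at 1 ·f
pos 31 'b': at 1 ·f

All matches (sorted): [[4,4],[4,5],[5,1],[5,2],[6,3],[8,5],[9,1],[9,2],[10,3],[12,5],[13,7],[18,4],[18,5],[19,7],[20,5],[21,5],[22,7],[25,4],[25,5],[26,7],[27,5],[28,1]]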